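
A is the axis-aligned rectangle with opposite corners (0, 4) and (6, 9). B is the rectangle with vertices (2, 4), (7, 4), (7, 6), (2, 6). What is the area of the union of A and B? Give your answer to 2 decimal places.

By inclusion–exclusion:
Individual areas: |A| = 30, |B| = 10.
|A∩B|: x∈[2,6], y∈[4,6] → 4·2 = 8.
|A ∪ B| = 40 − 8 = 32.00.

32.00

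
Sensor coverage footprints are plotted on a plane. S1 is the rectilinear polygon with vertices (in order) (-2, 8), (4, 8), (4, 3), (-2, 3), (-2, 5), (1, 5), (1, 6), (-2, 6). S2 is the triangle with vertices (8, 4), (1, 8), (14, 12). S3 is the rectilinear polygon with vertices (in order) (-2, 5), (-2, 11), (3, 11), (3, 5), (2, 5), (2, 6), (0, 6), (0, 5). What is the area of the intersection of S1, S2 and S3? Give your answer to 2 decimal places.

The intersection is the polygon with vertices (1,8), (3,8), (3,6.857).
By the shoelace formula its area is 1.14.

1.14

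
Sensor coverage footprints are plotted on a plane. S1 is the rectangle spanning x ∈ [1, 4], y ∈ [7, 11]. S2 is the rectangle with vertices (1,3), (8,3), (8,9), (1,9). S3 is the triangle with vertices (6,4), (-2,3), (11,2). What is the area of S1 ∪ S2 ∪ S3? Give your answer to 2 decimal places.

By inclusion–exclusion:
Individual areas: |S1| = 12, |S2| = 42, |S3| = 10.5.
|S1∩S2|: x∈[1,4], y∈[7,9] → 3·2 = 6.
|S1∩S3| = 0.
|S2∩S3| = 4.6375.
|S1∩S2∩S3| = 0.
|S1 ∪ S2 ∪ S3| = 64.5 − 10.6375 + 0 = 53.86.

53.86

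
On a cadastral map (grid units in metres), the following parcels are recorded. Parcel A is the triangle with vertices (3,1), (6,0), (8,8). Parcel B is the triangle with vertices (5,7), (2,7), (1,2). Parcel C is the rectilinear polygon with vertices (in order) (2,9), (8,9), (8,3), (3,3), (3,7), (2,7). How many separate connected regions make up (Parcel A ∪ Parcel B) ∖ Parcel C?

2

(Parcel A ∪ Parcel B) ∖ Parcel C splits into 2 disjoint pieces (area 7.1964, area 5).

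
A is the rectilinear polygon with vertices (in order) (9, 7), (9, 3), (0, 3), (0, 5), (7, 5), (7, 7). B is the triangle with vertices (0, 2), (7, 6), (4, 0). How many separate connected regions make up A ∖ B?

A ∖ B splits into 2 disjoint pieces (area 10, area 7).

2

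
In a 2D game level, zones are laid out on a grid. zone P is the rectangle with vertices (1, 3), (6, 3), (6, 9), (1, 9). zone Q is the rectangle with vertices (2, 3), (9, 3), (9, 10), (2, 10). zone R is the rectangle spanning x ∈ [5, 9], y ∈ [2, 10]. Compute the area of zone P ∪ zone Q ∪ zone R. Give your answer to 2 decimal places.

59.00

By inclusion–exclusion:
Individual areas: |zone P| = 30, |zone Q| = 49, |zone R| = 32.
|zone P∩zone Q|: x∈[2,6], y∈[3,9] → 4·6 = 24.
|zone P∩zone R|: x∈[5,6], y∈[3,9] → 1·6 = 6.
|zone Q∩zone R|: x∈[5,9], y∈[3,10] → 4·7 = 28.
|zone P∩zone Q∩zone R| = 6.
|zone P ∪ zone Q ∪ zone R| = 111 − 58 + 6 = 59.00.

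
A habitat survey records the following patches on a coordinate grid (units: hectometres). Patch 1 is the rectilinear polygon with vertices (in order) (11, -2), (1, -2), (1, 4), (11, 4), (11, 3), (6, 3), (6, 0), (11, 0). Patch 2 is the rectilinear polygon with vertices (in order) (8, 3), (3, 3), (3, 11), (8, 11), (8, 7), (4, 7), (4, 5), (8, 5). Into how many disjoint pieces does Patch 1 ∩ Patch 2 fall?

1

Patch 1 ∩ Patch 2 is a single connected region.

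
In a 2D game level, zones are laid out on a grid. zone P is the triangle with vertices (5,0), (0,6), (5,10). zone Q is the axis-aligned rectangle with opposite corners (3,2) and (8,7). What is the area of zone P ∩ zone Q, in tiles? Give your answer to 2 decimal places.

The intersection is the polygon with vertices (3,2.4), (3,7), (5,7), (5,2), (3.333,2).
By the shoelace formula its area is 9.93.

9.93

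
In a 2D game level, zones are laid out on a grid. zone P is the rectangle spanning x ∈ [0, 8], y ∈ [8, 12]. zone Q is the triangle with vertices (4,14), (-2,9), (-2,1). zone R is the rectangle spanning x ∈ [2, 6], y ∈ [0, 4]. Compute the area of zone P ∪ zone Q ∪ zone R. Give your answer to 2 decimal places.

By inclusion–exclusion:
Individual areas: |zone P| = 32, |zone Q| = 24, |zone R| = 16.
|zone P∩zone Q| = 7.5487.
|zone P∩zone R| = 0 (no overlap).
|zone Q∩zone R| = 0.
|zone P∩zone Q∩zone R| = 0.
|zone P ∪ zone Q ∪ zone R| = 72 − 7.5487 + 0 = 64.45.

64.45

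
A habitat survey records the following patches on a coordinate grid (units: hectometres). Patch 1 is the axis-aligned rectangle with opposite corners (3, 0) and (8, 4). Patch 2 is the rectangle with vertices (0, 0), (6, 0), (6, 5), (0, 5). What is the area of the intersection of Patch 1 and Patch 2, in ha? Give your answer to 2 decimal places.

|Patch 1∩Patch 2|: x∈[3,6], y∈[0,4] → 3·4 = 12.

12.00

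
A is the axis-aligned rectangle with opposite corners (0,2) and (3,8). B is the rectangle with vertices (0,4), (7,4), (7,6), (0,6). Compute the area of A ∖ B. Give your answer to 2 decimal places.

|A∩B|: x∈[0,3], y∈[4,6] → 3·2 = 6.
|A| = 18.
|A ∖ B| = |A| − |A∩B| = 18 − 6 = 12.00.

12.00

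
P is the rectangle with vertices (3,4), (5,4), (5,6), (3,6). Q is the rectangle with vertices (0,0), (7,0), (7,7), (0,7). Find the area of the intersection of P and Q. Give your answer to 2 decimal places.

4.00

|P∩Q|: x∈[3,5], y∈[4,6] → 2·2 = 4.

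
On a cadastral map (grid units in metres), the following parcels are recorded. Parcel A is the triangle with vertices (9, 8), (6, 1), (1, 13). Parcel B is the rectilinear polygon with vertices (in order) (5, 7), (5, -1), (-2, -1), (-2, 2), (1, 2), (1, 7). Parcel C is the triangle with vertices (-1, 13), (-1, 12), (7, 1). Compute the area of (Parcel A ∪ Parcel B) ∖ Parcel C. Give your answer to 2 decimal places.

72.73

|Parcel A ∪ Parcel B| = 73.8.
|(Parcel A ∪ Parcel B) ∩ Parcel C| = 1.067.
|(Parcel A ∪ Parcel B) ∖ Parcel C| = 73.8 − 1.067 = 72.73.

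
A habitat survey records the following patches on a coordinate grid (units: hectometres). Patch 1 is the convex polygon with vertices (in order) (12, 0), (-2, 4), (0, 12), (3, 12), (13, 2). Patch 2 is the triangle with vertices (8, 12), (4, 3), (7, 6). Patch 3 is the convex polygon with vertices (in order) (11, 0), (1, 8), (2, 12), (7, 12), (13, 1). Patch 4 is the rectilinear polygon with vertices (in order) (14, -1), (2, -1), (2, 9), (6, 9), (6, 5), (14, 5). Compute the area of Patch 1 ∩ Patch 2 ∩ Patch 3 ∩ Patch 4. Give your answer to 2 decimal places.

1.73

The intersection is the polygon with vertices (5.444,4.444), (4.853,4.918), (6,7.5), (6,5).
By the shoelace formula its area is 1.73.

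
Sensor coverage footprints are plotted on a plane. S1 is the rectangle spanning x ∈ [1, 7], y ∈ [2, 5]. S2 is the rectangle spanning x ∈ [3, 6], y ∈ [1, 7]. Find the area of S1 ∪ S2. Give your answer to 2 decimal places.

27.00

By inclusion–exclusion:
Individual areas: |S1| = 18, |S2| = 18.
|S1∩S2|: x∈[3,6], y∈[2,5] → 3·3 = 9.
|S1 ∪ S2| = 36 − 9 = 27.00.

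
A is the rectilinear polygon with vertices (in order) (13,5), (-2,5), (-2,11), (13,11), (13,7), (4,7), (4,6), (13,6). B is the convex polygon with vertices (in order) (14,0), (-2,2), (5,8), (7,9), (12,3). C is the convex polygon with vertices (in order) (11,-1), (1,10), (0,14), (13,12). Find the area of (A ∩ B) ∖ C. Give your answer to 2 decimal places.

|A ∩ B| = 13.8333.
|(A ∩ B) ∩ C| = 10.114.
|(A ∩ B) ∖ C| = 13.8333 − 10.114 = 3.72.

3.72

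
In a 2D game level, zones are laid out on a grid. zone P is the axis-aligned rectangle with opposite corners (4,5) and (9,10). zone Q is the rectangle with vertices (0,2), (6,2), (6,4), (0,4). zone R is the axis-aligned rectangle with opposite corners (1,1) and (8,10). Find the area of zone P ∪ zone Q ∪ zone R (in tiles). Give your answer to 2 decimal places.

70.00

By inclusion–exclusion:
Individual areas: |zone P| = 25, |zone Q| = 12, |zone R| = 63.
|zone P∩zone Q| = 0 (no overlap).
|zone P∩zone R|: x∈[4,8], y∈[5,10] → 4·5 = 20.
|zone Q∩zone R|: x∈[1,6], y∈[2,4] → 5·2 = 10.
|zone P∩zone Q∩zone R| = 0.
|zone P ∪ zone Q ∪ zone R| = 100 − 30 + 0 = 70.00.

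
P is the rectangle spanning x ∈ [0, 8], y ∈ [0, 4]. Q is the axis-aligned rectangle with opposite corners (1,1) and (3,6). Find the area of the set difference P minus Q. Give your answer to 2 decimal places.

26.00

|P∩Q|: x∈[1,3], y∈[1,4] → 2·3 = 6.
|P| = 32.
|P ∖ Q| = |P| − |P∩Q| = 32 − 6 = 26.00.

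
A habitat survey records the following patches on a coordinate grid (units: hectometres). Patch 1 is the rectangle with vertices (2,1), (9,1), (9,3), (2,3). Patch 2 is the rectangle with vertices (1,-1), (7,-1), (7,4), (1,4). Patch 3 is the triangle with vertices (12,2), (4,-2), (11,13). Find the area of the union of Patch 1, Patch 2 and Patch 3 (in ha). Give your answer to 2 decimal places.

69.42

By inclusion–exclusion:
Individual areas: |Patch 1| = 14, |Patch 2| = 30, |Patch 3| = 46.
|Patch 1∩Patch 2|: x∈[2,7], y∈[1,3] → 5·2 = 10.
|Patch 1∩Patch 3| = 6.2667.
|Patch 2∩Patch 3| = 6.5833.
|Patch 1∩Patch 2∩Patch 3| = 2.2667.
|Patch 1 ∪ Patch 2 ∪ Patch 3| = 90 − 22.85 + 2.2667 = 69.42.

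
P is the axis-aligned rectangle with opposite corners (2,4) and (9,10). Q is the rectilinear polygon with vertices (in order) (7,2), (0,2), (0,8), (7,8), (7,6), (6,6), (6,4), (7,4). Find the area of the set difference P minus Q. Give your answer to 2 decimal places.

24.00

|P| = 42, |P∩Q| = 18.
|P ∖ Q| = |P| − |P∩Q| = 42 − 18 = 24.00.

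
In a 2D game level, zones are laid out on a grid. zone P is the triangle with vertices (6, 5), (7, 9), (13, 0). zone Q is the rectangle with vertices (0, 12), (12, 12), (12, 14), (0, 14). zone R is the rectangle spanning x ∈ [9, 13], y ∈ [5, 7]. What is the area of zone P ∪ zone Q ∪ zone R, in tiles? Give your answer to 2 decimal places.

48.17

By inclusion–exclusion:
Individual areas: |zone P| = 16.5, |zone Q| = 24, |zone R| = 8.
|zone P∩zone Q| = 0.
|zone P∩zone R| = 0.3333.
|zone Q∩zone R| = 0 (no overlap).
|zone P∩zone Q∩zone R| = 0.
|zone P ∪ zone Q ∪ zone R| = 48.5 − 0.3333 + 0 = 48.17.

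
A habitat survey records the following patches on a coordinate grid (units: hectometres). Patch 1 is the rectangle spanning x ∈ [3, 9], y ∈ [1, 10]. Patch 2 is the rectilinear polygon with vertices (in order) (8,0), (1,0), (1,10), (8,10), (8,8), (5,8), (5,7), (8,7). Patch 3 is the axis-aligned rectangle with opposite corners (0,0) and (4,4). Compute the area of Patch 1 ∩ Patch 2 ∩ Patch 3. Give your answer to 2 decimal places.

The intersection is the polygon with vertices (3,1), (3,4), (4,4), (4,1).
By the shoelace formula its area is 3.00.

3.00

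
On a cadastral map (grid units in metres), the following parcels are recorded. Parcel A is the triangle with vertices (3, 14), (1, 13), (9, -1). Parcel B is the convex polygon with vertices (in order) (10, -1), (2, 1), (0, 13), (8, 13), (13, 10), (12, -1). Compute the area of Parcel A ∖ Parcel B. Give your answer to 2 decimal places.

|Parcel A| = 18, |Parcel A∩Parcel B| = 16.7931.
|Parcel A ∖ Parcel B| = |Parcel A| − |Parcel A∩Parcel B| = 18 − 16.7931 = 1.21.

1.21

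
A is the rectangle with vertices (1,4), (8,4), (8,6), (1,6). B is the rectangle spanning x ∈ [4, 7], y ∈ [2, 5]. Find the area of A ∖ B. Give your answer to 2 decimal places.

|A∩B|: x∈[4,7], y∈[4,5] → 3·1 = 3.
|A| = 14.
|A ∖ B| = |A| − |A∩B| = 14 − 3 = 11.00.

11.00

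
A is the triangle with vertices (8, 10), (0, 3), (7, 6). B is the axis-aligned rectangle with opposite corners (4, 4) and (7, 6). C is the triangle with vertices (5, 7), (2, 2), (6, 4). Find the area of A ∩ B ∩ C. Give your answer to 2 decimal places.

1.27

The intersection is the polygon with vertices (4,5.333), (4.4,6), (5.333,6), (5.542,5.375), (4,4.714).
By the shoelace formula its area is 1.27.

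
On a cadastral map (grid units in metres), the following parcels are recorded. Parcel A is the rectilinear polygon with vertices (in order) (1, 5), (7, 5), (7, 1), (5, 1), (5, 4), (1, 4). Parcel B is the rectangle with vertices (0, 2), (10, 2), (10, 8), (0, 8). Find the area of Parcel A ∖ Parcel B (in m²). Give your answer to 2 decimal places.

|Parcel A| = 12, |Parcel A∩Parcel B| = 10.
|Parcel A ∖ Parcel B| = |Parcel A| − |Parcel A∩Parcel B| = 12 − 10 = 2.00.

2.00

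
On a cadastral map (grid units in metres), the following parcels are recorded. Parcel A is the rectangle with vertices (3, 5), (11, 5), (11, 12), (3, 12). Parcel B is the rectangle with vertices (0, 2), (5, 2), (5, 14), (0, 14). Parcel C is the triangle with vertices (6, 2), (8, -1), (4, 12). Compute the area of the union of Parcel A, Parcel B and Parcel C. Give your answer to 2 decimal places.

106.36

By inclusion–exclusion:
Individual areas: |Parcel A| = 56, |Parcel B| = 60, |Parcel C| = 7.
|Parcel A∩Parcel B|: x∈[3,5], y∈[5,12] → 2·7 = 14.
|Parcel A∩Parcel C| = 2.6385.
|Parcel B∩Parcel C| = 0.875.
|Parcel A∩Parcel B∩Parcel C| = 0.875.
|Parcel A ∪ Parcel B ∪ Parcel C| = 123 − 17.5135 + 0.875 = 106.36.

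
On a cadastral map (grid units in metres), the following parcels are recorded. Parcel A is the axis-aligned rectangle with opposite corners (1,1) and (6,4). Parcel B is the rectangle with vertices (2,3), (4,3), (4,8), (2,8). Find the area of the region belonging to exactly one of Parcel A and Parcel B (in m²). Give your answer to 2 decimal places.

21.00

|Parcel A∩Parcel B|: x∈[2,4], y∈[3,4] → 2·1 = 2.
|Parcel A △ Parcel B| = |Parcel A| + |Parcel B| − 2·|Parcel A∩Parcel B| = 15 + 10 − 4 = 21.00.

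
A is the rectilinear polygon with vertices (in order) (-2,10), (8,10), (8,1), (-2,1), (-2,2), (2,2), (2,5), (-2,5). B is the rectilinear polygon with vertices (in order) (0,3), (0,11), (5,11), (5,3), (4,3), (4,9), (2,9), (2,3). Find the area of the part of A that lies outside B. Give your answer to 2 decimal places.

|A| = 78, |A∩B| = 19.
|A ∖ B| = |A| − |A∩B| = 78 − 19 = 59.00.

59.00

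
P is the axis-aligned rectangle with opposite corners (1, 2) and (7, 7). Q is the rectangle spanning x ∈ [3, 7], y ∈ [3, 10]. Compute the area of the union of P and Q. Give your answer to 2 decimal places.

By inclusion–exclusion:
Individual areas: |P| = 30, |Q| = 28.
|P∩Q|: x∈[3,7], y∈[3,7] → 4·4 = 16.
|P ∪ Q| = 58 − 16 = 42.00.

42.00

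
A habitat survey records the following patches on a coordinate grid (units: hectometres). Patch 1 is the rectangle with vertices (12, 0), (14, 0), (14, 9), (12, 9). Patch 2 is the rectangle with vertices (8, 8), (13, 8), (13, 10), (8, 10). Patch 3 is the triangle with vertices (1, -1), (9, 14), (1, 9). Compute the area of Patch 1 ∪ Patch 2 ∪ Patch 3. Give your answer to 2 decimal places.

67.00

By inclusion–exclusion:
Individual areas: |Patch 1| = 18, |Patch 2| = 10, |Patch 3| = 40.
|Patch 1∩Patch 2|: x∈[12,13], y∈[8,9] → 1·1 = 1.
|Patch 1∩Patch 3| = 0.
|Patch 2∩Patch 3| = 0.
|Patch 1∩Patch 2∩Patch 3| = 0.
|Patch 1 ∪ Patch 2 ∪ Patch 3| = 68 − 1 + 0 = 67.00.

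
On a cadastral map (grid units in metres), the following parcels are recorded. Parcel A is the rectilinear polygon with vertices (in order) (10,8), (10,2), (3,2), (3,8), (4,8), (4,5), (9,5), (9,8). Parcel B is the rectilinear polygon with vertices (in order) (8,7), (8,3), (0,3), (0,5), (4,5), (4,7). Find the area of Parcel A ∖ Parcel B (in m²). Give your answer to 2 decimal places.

|Parcel A| = 27, |Parcel A∩Parcel B| = 10.
|Parcel A ∖ Parcel B| = |Parcel A| − |Parcel A∩Parcel B| = 27 − 10 = 17.00.

17.00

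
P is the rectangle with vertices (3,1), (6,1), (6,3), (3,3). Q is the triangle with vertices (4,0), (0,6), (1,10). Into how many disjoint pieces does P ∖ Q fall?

2

P ∖ Q splits into 2 disjoint pieces (area 5.2, area 0.0833).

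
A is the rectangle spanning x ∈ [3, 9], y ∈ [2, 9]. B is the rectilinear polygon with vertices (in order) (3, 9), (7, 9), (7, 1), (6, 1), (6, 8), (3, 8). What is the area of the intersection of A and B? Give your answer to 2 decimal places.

The intersection is the polygon with vertices (7,9), (7,2), (6,2), (6,8), (3,8), (3,9).
By the shoelace formula its area is 10.00.

10.00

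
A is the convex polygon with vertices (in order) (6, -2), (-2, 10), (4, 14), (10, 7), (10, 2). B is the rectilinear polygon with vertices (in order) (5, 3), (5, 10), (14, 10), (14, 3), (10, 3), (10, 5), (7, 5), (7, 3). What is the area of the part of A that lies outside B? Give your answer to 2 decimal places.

|A| = 103, |A∩B| = 25.1429.
|A ∖ B| = |A| − |A∩B| = 103 − 25.1429 = 77.86.

77.86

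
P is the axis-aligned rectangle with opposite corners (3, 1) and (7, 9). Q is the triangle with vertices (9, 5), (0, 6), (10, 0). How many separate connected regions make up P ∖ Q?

P ∖ Q splits into 2 disjoint pieces (area 8, area 14.2222).

2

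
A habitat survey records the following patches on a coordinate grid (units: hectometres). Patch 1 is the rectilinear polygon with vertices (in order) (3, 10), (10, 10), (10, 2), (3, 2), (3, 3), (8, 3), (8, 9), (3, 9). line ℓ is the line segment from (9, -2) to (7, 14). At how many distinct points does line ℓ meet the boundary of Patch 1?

The segment meets the boundary at (7.5,10), (8,6), (7.625,9), (8.5,2).

4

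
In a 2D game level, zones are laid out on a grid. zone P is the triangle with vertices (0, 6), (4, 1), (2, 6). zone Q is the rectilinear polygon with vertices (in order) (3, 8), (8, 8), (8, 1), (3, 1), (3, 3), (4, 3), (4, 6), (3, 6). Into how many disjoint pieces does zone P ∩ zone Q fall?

zone P ∩ zone Q is a single connected region.

1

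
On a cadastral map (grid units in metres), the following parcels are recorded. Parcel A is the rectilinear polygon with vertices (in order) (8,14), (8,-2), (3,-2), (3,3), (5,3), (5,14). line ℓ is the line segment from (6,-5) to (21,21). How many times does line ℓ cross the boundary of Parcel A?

2

The segment meets the boundary at (8,-1.533), (7.731,-2).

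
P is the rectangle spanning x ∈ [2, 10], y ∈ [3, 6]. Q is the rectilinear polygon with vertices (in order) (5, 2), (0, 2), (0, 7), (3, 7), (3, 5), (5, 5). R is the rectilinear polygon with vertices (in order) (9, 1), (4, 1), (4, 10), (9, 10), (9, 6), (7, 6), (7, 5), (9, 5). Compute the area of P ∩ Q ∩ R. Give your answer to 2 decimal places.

The intersection is the polygon with vertices (5,5), (5,3), (4,3), (4,5).
By the shoelace formula its area is 2.00.

2.00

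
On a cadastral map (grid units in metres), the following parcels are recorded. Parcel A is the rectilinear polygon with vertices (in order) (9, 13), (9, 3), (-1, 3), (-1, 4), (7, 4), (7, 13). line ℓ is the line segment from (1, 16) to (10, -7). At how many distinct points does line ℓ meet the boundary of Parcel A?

The segment meets the boundary at (6.087,3), (5.696,4).

2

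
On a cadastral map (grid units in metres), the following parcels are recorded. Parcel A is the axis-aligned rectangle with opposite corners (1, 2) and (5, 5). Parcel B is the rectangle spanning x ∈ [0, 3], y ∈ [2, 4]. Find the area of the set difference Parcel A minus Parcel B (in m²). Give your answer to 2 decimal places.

|Parcel A∩Parcel B|: x∈[1,3], y∈[2,4] → 2·2 = 4.
|Parcel A| = 12.
|Parcel A ∖ Parcel B| = |Parcel A| − |Parcel A∩Parcel B| = 12 − 4 = 8.00.

8.00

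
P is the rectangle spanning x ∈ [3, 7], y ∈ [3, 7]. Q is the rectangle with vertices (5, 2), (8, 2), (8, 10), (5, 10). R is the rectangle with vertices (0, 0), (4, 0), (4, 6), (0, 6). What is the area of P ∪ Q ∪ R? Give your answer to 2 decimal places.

By inclusion–exclusion:
Individual areas: |P| = 16, |Q| = 24, |R| = 24.
|P∩Q|: x∈[5,7], y∈[3,7] → 2·4 = 8.
|P∩R|: x∈[3,4], y∈[3,6] → 1·3 = 3.
|Q∩R| = 0 (no overlap).
|P∩Q∩R| = 0.
|P ∪ Q ∪ R| = 64 − 11 + 0 = 53.00.

53.00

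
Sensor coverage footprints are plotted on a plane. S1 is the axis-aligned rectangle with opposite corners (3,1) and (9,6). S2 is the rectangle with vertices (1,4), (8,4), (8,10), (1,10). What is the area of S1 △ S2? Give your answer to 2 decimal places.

|S1∩S2|: x∈[3,8], y∈[4,6] → 5·2 = 10.
|S1 △ S2| = |S1| + |S2| − 2·|S1∩S2| = 30 + 42 − 20 = 52.00.

52.00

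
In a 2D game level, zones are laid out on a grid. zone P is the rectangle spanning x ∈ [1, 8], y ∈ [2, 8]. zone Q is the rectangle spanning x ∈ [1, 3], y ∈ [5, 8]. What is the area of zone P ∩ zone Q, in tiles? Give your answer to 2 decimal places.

|zone P∩zone Q|: x∈[1,3], y∈[5,8] → 2·3 = 6.

6.00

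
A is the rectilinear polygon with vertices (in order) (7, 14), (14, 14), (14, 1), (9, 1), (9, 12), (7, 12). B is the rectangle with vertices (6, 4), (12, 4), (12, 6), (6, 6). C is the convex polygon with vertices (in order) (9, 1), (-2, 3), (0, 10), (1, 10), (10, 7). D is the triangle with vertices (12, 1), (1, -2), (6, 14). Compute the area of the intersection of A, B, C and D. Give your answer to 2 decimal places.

The intersection is the polygon with vertices (9.5,4), (9,4), (9,6), (9.692,6), (9.796,5.776).
By the shoelace formula its area is 1.32.

1.32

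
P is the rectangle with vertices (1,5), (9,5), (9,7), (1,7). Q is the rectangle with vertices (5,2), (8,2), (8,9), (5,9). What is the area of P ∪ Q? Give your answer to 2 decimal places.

By inclusion–exclusion:
Individual areas: |P| = 16, |Q| = 21.
|P∩Q|: x∈[5,8], y∈[5,7] → 3·2 = 6.
|P ∪ Q| = 37 − 6 = 31.00.

31.00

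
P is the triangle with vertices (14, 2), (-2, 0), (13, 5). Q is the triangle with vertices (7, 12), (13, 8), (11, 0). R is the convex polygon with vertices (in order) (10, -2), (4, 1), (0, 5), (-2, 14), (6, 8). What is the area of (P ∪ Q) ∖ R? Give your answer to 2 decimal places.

40.83

|P ∪ Q| = 48.386.
|(P ∪ Q) ∩ R| = 7.5554.
|(P ∪ Q) ∖ R| = 48.386 − 7.5554 = 40.83.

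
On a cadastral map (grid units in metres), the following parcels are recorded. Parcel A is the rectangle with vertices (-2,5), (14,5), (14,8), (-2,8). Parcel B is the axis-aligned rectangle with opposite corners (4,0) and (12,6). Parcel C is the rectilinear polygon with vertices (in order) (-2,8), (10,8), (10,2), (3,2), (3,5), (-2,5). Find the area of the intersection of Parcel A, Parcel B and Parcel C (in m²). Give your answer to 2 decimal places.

The intersection is the polygon with vertices (4,6), (10,6), (10,5), (4,5).
By the shoelace formula its area is 6.00.

6.00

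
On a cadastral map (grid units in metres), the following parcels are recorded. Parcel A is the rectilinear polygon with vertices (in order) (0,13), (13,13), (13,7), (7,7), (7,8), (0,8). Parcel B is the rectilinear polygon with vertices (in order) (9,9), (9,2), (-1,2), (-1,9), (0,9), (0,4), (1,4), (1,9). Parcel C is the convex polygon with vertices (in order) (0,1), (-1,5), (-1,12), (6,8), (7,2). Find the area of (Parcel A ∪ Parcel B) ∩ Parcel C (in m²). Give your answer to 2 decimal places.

51.16

The region (Parcel A ∪ Parcel B) ∩ Parcel C has outer boundary with vertices (-0.25,2), (-1,5), (-1,9), (0,9), (0,11.429), (6,8), (7,2) (shoelace area 55.16).
It has a hole with vertices (0,4), (1,4), (1,8), (0,8) (area 4.00).
Net area = 55.16 − 4.00 = 51.16.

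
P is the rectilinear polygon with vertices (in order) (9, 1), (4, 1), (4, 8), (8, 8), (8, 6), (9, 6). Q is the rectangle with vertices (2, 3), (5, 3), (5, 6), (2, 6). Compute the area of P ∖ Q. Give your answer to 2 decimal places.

30.00

|P| = 33, |P∩Q| = 3.
|P ∖ Q| = |P| − |P∩Q| = 33 − 3 = 30.00.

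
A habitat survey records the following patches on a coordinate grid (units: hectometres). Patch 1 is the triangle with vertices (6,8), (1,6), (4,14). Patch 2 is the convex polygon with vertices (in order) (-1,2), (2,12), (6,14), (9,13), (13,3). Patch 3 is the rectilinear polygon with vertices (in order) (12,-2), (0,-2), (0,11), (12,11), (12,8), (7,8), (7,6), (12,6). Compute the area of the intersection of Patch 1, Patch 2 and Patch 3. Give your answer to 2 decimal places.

13.81

The intersection is the polygon with vertices (2.875,11), (5,11), (6,8), (1,6).
By the shoelace formula its area is 13.81.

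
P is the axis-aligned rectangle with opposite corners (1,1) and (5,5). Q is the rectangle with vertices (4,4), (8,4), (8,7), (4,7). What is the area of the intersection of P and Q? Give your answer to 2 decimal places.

|P∩Q|: x∈[4,5], y∈[4,5] → 1·1 = 1.

1.00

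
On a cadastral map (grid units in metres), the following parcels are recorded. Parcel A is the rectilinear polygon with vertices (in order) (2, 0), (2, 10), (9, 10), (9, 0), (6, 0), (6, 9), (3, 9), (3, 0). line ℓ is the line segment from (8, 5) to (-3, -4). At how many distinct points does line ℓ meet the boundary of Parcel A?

3

The segment meets the boundary at (2,0.091), (3,0.909), (6,3.364).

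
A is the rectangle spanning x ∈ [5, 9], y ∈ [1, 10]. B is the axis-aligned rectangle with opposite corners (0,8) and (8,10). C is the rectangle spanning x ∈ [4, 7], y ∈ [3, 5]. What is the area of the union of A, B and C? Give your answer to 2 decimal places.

By inclusion–exclusion:
Individual areas: |A| = 36, |B| = 16, |C| = 6.
|A∩B|: x∈[5,8], y∈[8,10] → 3·2 = 6.
|A∩C|: x∈[5,7], y∈[3,5] → 2·2 = 4.
|B∩C| = 0 (no overlap).
|A∩B∩C| = 0.
|A ∪ B ∪ C| = 58 − 10 + 0 = 48.00.

48.00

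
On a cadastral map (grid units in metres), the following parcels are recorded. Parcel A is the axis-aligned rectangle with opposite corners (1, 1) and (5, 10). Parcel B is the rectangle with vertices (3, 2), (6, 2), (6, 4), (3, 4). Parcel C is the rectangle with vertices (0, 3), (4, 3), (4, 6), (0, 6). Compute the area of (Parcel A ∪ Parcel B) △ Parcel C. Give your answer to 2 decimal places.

|Parcel A ∪ Parcel B| = 38.
|(Parcel A ∪ Parcel B) ∩ Parcel C| = 9.
|(Parcel A ∪ Parcel B) △ Parcel C| = 38 + 12 − 18 = 32.00.

32.00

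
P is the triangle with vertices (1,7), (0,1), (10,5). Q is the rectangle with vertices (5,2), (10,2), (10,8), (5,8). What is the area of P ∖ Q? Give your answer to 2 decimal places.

20.22

|P| = 28, |P∩Q| = 7.7778.
|P ∖ Q| = |P| − |P∩Q| = 28 − 7.7778 = 20.22.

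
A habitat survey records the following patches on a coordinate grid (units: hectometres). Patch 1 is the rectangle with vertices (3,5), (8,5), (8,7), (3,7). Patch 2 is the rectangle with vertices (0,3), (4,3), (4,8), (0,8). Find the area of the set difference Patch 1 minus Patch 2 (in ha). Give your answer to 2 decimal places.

8.00

|Patch 1∩Patch 2|: x∈[3,4], y∈[5,7] → 1·2 = 2.
|Patch 1| = 10.
|Patch 1 ∖ Patch 2| = |Patch 1| − |Patch 1∩Patch 2| = 10 − 2 = 8.00.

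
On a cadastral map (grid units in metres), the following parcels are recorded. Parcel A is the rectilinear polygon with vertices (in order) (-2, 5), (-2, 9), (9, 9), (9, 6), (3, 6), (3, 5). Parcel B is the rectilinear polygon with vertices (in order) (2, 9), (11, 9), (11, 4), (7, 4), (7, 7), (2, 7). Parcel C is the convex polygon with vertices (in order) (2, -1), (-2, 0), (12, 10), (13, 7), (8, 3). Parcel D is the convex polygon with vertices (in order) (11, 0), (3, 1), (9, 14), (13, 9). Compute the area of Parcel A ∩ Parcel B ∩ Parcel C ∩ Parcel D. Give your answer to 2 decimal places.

2.29

The intersection is the polygon with vertices (7,6), (7,6.429), (9,7.857), (9,6).
By the shoelace formula its area is 2.29.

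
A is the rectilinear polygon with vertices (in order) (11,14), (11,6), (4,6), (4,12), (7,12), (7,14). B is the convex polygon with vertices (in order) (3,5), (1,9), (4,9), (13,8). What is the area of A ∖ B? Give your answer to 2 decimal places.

|A| = 50, |A∩B| = 15.0111.
|A ∖ B| = |A| − |A∩B| = 50 − 15.0111 = 34.99.

34.99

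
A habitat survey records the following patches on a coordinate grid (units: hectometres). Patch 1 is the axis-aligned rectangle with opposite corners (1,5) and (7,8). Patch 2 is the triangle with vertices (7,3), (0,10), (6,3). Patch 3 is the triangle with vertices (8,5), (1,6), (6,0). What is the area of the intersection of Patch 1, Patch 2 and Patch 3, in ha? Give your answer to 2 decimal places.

The intersection is the polygon with vertices (5,5), (4.286,5), (3.767,5.605), (4.5,5.5).
By the shoelace formula its area is 0.37.

0.37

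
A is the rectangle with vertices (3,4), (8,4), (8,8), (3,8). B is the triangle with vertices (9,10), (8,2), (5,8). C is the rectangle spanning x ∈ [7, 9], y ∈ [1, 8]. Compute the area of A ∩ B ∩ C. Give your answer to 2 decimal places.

4.00

The intersection is the polygon with vertices (8,4), (7,4), (7,8), (8,8).
By the shoelace formula its area is 4.00.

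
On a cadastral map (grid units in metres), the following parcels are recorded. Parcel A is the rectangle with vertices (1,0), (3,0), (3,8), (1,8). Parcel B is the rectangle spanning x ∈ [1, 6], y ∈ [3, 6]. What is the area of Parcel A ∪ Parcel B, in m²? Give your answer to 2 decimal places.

By inclusion–exclusion:
Individual areas: |Parcel A| = 16, |Parcel B| = 15.
|Parcel A∩Parcel B|: x∈[1,3], y∈[3,6] → 2·3 = 6.
|Parcel A ∪ Parcel B| = 31 − 6 = 25.00.

25.00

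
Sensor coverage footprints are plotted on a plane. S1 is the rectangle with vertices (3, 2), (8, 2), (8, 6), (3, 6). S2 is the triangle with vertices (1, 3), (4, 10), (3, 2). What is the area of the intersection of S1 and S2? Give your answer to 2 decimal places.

1.00

The intersection is the polygon with vertices (3,6), (3.5,6), (3,2).
By the shoelace formula its area is 1.00.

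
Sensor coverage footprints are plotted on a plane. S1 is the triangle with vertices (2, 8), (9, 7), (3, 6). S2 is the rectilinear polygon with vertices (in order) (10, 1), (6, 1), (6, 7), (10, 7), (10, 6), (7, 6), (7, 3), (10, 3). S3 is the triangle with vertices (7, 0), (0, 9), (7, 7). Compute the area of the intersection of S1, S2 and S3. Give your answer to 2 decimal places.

0.42

The intersection is the polygon with vertices (6,7), (7,7), (7,6.667), (6,6.5).
By the shoelace formula its area is 0.42.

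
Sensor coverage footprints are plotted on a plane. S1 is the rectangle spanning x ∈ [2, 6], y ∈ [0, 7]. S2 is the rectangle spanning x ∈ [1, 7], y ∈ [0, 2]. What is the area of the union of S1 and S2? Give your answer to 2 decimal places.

By inclusion–exclusion:
Individual areas: |S1| = 28, |S2| = 12.
|S1∩S2|: x∈[2,6], y∈[0,2] → 4·2 = 8.
|S1 ∪ S2| = 40 − 8 = 32.00.

32.00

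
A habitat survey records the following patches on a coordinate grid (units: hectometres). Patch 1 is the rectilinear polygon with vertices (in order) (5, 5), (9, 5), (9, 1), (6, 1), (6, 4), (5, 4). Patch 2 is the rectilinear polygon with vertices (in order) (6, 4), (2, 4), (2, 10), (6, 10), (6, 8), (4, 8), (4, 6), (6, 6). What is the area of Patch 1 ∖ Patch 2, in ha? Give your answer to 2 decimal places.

12.00

|Patch 1| = 13, |Patch 1∩Patch 2| = 1.
|Patch 1 ∖ Patch 2| = |Patch 1| − |Patch 1∩Patch 2| = 13 − 1 = 12.00.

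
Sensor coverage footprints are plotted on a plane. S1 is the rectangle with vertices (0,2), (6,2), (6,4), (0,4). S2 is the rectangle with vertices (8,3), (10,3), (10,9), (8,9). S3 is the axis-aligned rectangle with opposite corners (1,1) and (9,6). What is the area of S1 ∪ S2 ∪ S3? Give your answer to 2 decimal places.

51.00

By inclusion–exclusion:
Individual areas: |S1| = 12, |S2| = 12, |S3| = 40.
|S1∩S2| = 0 (no overlap).
|S1∩S3|: x∈[1,6], y∈[2,4] → 5·2 = 10.
|S2∩S3|: x∈[8,9], y∈[3,6] → 1·3 = 3.
|S1∩S2∩S3| = 0.
|S1 ∪ S2 ∪ S3| = 64 − 13 + 0 = 51.00.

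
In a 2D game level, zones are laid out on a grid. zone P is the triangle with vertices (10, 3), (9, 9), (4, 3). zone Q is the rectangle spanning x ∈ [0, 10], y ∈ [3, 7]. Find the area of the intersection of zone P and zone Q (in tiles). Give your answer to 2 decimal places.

The intersection is the polygon with vertices (10,3), (4,3), (7.333,7), (9.333,7).
By the shoelace formula its area is 16.00.

16.00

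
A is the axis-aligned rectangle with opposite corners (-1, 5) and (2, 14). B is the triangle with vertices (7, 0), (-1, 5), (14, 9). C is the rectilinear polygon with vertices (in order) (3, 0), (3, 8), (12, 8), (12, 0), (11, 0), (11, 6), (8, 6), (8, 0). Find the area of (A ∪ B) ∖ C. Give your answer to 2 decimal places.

43.74

|A ∪ B| = 79.3.
|(A ∪ B) ∩ C| = 35.5631.
|(A ∪ B) ∖ C| = 79.3 − 35.5631 = 43.74.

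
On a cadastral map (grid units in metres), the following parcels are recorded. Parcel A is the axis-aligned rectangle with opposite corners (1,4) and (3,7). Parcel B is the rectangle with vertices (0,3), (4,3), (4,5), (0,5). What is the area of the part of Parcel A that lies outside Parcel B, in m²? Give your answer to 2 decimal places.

4.00

|Parcel A∩Parcel B|: x∈[1,3], y∈[4,5] → 2·1 = 2.
|Parcel A| = 6.
|Parcel A ∖ Parcel B| = |Parcel A| − |Parcel A∩Parcel B| = 6 − 2 = 4.00.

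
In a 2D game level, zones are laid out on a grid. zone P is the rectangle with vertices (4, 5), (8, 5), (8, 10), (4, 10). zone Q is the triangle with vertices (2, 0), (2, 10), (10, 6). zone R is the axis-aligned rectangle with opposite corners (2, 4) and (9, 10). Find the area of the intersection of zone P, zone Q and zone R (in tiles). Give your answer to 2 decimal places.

The intersection is the polygon with vertices (4,5), (4,9), (8,7), (8,5).
By the shoelace formula its area is 12.00.

12.00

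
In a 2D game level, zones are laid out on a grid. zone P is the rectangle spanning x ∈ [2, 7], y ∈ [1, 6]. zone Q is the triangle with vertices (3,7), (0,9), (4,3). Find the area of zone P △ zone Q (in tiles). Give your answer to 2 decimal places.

26.25

|zone P| = 25, |zone Q| = 5, |zone P∩zone Q| = 1.875.
|zone P △ zone Q| = |zone P| + |zone Q| − 2·|zone P∩zone Q| = 25 + 5 − 3.75 = 26.25.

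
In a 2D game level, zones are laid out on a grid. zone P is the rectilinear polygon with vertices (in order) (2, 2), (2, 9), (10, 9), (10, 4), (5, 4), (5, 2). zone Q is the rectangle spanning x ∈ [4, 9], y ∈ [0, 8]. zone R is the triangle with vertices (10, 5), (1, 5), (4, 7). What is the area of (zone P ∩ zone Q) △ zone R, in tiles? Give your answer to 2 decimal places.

|zone P ∩ zone Q| = 22.
|(zone P ∩ zone Q) ∩ zone R| = 5.8333.
|(zone P ∩ zone Q) △ zone R| = 22 + 9 − 11.6667 = 19.33.

19.33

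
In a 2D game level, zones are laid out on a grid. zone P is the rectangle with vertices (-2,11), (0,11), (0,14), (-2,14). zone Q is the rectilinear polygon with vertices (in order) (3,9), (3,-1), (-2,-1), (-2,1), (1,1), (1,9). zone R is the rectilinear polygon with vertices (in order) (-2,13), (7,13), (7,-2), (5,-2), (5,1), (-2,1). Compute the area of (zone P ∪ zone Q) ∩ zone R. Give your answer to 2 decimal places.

|zone P ∪ zone Q| = 32.
|(zone P ∪ zone Q) ∩ zone R| = 20.00.

20.00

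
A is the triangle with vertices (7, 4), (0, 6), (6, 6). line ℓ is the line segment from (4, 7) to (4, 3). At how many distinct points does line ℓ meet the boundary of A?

2

The segment meets the boundary at (4,4.857), (4,6).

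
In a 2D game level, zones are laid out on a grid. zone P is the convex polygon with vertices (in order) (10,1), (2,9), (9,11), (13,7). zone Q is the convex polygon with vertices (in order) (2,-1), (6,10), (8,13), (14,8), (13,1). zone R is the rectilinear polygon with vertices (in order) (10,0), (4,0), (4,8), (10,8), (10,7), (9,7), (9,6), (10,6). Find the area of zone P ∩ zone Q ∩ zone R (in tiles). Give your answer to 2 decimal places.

The intersection is the polygon with vertices (5.273,8), (10,8), (10,7), (9,7), (9,6), (10,6), (10,1), (4.667,6.333).
By the shoelace formula its area is 21.61.

21.61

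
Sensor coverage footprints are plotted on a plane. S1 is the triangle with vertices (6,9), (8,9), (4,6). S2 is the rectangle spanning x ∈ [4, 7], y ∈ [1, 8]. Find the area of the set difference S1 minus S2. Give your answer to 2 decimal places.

1.67

|S1| = 3, |S1∩S2| = 1.3333.
|S1 ∖ S2| = |S1| − |S1∩S2| = 3 − 1.3333 = 1.67.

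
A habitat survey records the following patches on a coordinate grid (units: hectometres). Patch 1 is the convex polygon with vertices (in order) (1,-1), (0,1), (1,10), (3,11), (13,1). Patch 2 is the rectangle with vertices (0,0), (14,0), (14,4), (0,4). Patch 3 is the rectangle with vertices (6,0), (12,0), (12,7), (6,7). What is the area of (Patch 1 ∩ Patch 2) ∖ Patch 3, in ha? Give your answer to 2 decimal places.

23.83

|Patch 1 ∩ Patch 2| = 43.75.
|(Patch 1 ∩ Patch 2) ∩ Patch 3| = 19.9167.
|(Patch 1 ∩ Patch 2) ∖ Patch 3| = 43.75 − 19.9167 = 23.83.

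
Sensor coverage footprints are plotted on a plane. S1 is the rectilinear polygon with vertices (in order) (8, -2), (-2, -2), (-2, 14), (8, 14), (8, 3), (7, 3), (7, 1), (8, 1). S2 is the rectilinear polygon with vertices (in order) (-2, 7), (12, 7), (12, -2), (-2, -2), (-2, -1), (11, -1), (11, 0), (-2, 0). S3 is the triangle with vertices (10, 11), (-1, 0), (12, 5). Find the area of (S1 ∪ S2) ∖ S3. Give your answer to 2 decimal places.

|S1 ∪ S2| = 193.
|(S1 ∪ S2) ∩ S3| = 35.3333.
|(S1 ∪ S2) ∖ S3| = 193 − 35.3333 = 157.67.

157.67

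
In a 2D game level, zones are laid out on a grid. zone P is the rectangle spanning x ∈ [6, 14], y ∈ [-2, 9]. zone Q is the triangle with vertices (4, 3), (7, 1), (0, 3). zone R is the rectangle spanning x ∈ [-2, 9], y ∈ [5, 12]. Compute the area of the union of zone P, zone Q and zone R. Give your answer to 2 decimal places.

156.81

By inclusion–exclusion:
Individual areas: |zone P| = 88, |zone Q| = 4, |zone R| = 77.
|zone P∩zone Q| = 0.1905.
|zone P∩zone R|: x∈[6,9], y∈[5,9] → 3·4 = 12.
|zone Q∩zone R| = 0.
|zone P∩zone Q∩zone R| = 0.
|zone P ∪ zone Q ∪ zone R| = 169 − 12.1905 + 0 = 156.81.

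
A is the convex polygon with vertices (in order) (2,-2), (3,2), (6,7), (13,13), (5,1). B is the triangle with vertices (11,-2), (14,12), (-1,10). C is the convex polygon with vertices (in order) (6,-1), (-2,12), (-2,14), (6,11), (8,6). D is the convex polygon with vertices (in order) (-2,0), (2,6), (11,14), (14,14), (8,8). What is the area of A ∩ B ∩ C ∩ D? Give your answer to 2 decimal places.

1.03

The intersection is the polygon with vertices (7.394,7.515), (5.308,5.846), (6,7), (7.191,8.021).
By the shoelace formula its area is 1.03.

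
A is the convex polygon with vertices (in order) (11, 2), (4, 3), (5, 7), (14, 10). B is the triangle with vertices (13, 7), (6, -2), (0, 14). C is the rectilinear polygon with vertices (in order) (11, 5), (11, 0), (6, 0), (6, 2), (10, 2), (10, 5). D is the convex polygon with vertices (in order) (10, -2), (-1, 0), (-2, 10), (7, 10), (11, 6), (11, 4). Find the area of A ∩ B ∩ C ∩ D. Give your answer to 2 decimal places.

1.21

The intersection is the polygon with vertices (10,5), (11,5), (11,4.429), (10,3.143).
By the shoelace formula its area is 1.21.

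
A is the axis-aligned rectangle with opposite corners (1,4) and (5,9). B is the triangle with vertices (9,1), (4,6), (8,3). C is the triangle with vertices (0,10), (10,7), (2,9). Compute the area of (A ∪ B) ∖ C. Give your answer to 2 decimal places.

|A ∪ B| = 22.375.
|(A ∪ B) ∩ C| = 0.7083.
|(A ∪ B) ∖ C| = 22.375 − 0.7083 = 21.67.

21.67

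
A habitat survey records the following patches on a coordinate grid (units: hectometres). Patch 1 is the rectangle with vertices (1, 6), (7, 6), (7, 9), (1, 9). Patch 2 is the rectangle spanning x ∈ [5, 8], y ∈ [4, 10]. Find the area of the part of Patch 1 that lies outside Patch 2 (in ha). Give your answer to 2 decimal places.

12.00

|Patch 1∩Patch 2|: x∈[5,7], y∈[6,9] → 2·3 = 6.
|Patch 1| = 18.
|Patch 1 ∖ Patch 2| = |Patch 1| − |Patch 1∩Patch 2| = 18 − 6 = 12.00.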